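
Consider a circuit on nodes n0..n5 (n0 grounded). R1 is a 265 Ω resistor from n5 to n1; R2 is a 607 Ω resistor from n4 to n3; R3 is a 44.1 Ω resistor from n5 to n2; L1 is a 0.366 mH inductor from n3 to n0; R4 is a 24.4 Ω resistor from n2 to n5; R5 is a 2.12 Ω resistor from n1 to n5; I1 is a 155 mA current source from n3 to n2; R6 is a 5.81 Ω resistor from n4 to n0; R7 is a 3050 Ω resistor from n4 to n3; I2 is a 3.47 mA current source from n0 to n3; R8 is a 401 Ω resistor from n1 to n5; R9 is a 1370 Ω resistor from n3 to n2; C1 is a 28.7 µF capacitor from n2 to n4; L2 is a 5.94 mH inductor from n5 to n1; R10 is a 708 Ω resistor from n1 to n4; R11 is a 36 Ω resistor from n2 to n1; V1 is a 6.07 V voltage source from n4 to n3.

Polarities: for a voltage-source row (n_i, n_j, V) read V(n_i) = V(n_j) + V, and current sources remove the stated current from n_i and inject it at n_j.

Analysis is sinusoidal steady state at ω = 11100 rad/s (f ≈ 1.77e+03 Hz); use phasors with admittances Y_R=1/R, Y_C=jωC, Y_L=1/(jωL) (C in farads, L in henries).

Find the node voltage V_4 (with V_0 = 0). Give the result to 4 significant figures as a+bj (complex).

4.083-2.841j V

Element admittances at ω=11100 rad/s:
  Y(R1) = 0.003774+0.000j S between n5,n1
  Y(R2) = 0.001647+0.000j S between n4,n3
  Y(R3) = 0.02268+0.000j S between n5,n2
  Y(L1) = 0.000-0.2461j S between n3,n0
  Y(R4) = 0.04098+0.000j S between n2,n5
  Y(R5) = 0.4717+0.000j S between n1,n5
  I1: injects 0.155 A into n2 (from n3)
  Y(R6) = 0.1721+0.000j S between n4,n0
  Y(R7) = 0.0003279+0.000j S between n4,n3
  I2: injects 0.00347 A into n3 (from n0)
  Y(R8) = 0.002494+0.000j S between n1,n5
  Y(R9) = 0.0007299+0.000j S between n3,n2
  Y(C1) = 0.000+0.3186j S between n2,n4
  Y(L2) = 0.000-0.01517j S between n5,n1
  Y(R10) = 0.001412+0.000j S between n1,n4
  Y(R11) = 0.02778+0.000j S between n2,n1
  V1: constraint V(n4)−V(n3) = 6.07
Assemble and solve the 6×6 MNA system:
  V(n1)=4.086-3.306j  V(n2)=4.086-3.314j  V(n3)=-1.987-2.841j  V(n4)=4.083-2.841j  V(n5)=4.086-3.307j
  i(V1)=-0.5642+0.4894j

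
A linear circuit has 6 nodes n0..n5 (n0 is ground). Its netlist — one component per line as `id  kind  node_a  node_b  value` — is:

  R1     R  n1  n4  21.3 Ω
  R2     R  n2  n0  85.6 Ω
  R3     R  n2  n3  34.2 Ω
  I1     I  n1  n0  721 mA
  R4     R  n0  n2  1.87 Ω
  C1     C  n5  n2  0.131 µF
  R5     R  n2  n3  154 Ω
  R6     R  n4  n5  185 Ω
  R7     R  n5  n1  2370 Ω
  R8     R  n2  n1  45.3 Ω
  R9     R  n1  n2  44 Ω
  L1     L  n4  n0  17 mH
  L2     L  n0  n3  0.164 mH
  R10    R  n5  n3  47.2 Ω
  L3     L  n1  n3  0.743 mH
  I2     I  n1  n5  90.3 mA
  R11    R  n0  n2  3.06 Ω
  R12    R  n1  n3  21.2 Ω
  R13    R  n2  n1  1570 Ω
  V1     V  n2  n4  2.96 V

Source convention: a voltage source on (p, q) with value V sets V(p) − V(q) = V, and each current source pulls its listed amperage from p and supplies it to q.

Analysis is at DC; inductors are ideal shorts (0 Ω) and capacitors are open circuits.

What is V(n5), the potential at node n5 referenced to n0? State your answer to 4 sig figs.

3.343 V

Apply KCL at each of the 5 non-ground nodes and solve the resulting linear system.
Node n1: branches {R1, I1, R7, R8, R9, L3, I2, R12, R13} → V_1 = 0.000
Node n2: branches {R2, R3, R4, C1, R5, R8, R9, R11, R13, V1} → V_2 = 2.960
Node n3: branches {R3, R5, L2, R10, L3, R12} → V_3 = 0.000
Node n4: branches {R1, R6, L1, V1} → V_4 = 0.000
Node n5: branches {C1, R6, R7, R10, I2} → V_5 = 3.343
Source currents: i(L1)=-2.807, i(L2)=0.4988, i(L3)=-0.6754, i(V1)=-2.825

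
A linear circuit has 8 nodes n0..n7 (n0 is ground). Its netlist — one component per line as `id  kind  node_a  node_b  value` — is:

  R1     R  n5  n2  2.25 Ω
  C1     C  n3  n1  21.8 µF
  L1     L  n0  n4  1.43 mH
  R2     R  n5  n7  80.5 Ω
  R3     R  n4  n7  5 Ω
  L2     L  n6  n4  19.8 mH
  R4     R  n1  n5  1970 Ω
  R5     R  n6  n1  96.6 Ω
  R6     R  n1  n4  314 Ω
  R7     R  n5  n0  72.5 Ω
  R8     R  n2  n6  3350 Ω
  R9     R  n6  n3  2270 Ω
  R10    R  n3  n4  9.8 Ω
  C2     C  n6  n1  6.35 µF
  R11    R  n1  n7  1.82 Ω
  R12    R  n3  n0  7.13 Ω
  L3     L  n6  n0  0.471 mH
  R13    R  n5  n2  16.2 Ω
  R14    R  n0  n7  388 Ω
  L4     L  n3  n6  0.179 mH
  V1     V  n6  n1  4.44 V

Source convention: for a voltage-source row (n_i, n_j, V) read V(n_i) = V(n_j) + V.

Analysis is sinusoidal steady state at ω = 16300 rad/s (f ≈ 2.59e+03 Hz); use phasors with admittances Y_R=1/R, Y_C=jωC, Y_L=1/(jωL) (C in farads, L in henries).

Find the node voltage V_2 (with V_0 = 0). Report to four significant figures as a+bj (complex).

-4.266+1.583j V

Element admittances at ω=16300 rad/s:
  Y(R1) = 0.4444+0.000j S between n5,n2
  Y(C1) = 0.000+0.3553j S between n3,n1
  Y(L1) = 0.000-0.04290j S between n0,n4
  Y(R2) = 0.01242+0.000j S between n5,n7
  Y(R3) = 0.2000+0.000j S between n4,n7
  Y(L2) = 0.000-0.003098j S between n6,n4
  Y(R4) = 0.0005076+0.000j S between n1,n5
  Y(R5) = 0.01035+0.000j S between n6,n1
  Y(R6) = 0.003185+0.000j S between n1,n4
  Y(R7) = 0.01379+0.000j S between n5,n0
  Y(R8) = 0.0002985+0.000j S between n2,n6
  Y(R9) = 0.0004405+0.000j S between n6,n3
  Y(R10) = 0.1020+0.000j S between n3,n4
  Y(C2) = 0.000+0.1035j S between n6,n1
  Y(R11) = 0.5495+0.000j S between n1,n7
  Y(R12) = 0.1403+0.000j S between n3,n0
  Y(L3) = 0.000-0.1303j S between n6,n0
  Y(R13) = 0.06173+0.000j S between n5,n2
  Y(R14) = 0.002577+0.000j S between n0,n7
  Y(L4) = 0.000-0.3427j S between n3,n6
  V1: constraint V(n6)−V(n1) = 4.44
Assemble and solve the 8×8 MNA system:
  V(n1)=-9.629+4.770j  V(n2)=-4.266+1.583j  V(n3)=-3.470-7.102j  V(n4)=-6.765-1.241j  V(n5)=-4.266+1.581j  V(n6)=-5.189+4.770j  V(n7)=-8.761+3.130j
  i(V1)=-4.754-1.726j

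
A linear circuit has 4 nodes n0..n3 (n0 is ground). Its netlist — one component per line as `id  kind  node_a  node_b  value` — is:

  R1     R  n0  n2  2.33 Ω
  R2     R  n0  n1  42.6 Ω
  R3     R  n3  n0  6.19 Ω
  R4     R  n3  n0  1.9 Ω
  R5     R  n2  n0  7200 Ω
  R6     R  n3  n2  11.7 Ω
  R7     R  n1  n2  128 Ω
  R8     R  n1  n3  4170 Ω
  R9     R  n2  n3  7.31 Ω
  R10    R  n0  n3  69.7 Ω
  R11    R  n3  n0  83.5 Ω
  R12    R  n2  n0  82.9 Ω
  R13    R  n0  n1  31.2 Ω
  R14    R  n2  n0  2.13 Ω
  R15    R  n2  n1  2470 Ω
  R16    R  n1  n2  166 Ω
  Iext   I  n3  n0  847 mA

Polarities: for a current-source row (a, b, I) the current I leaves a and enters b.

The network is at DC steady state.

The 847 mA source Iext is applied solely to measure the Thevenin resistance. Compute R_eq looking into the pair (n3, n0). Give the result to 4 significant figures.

R_eq = 1.119 Ω

MNA unknowns: 3 node voltages V₁..V_3
R1: Y=0.4292 on G[0,2]
R2: Y=0.02347 on G[0,1]
R3: Y=0.1616 on G[3,0]
R4: Y=0.5263 on G[3,0]
R5: Y=0.0001389 on G[2,0]
R6: Y=0.08547 on G[3,2]
R7: Y=0.007812 on G[1,2]
R8: Y=0.0002398 on G[1,3]
R9: Y=0.1368 on G[2,3]
R10: Y=0.01435 on G[0,3]
R11: Y=0.01198 on G[3,0]
R12: Y=0.01206 on G[2,0]
R13: Y=0.03205 on G[0,1]
R14: Y=0.4695 on G[2,0]
R15: Y=0.0004049 on G[2,1]
R16: Y=0.006024 on G[1,2]
Iext: z[3]−=0.847, z[0]+=0.847
solve → V1=-0.04071, V2=-0.1841, V3=-0.9479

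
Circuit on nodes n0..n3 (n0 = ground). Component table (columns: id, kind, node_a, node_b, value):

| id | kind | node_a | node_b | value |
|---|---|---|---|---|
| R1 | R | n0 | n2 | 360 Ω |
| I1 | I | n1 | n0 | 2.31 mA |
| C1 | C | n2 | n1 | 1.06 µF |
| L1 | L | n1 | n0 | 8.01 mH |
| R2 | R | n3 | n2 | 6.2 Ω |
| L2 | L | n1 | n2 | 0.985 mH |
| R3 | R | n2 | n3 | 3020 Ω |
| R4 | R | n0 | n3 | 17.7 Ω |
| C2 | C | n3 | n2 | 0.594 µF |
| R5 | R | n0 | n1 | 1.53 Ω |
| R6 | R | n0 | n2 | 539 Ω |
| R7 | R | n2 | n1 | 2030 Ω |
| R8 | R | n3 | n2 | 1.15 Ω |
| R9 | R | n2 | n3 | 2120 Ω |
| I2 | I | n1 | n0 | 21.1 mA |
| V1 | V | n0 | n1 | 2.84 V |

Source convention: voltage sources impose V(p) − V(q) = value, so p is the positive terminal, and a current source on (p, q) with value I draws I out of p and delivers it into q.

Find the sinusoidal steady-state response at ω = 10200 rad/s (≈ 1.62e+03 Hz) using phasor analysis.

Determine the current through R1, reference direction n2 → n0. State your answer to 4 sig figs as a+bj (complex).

Element admittances at ω=10200 rad/s:
  Y(R1) = 0.002778+0.000j S between n0,n2
  I1: injects 0.00231 A into n0 (from n1)
  Y(C1) = 0.000+0.01081j S between n2,n1
  Y(L1) = 0.000-0.01224j S between n1,n0
  Y(R2) = 0.1613+0.000j S between n3,n2
  Y(L2) = 0.000-0.09953j S between n1,n2
  Y(R3) = 0.0003311+0.000j S between n2,n3
  Y(R4) = 0.05650+0.000j S between n0,n3
  Y(C2) = 0.000+0.006059j S between n3,n2
  Y(R5) = 0.6536+0.000j S between n0,n1
  Y(R6) = 0.001855+0.000j S between n0,n2
  Y(R7) = 0.0004926+0.000j S between n2,n1
  Y(R8) = 0.8696+0.000j S between n3,n2
  Y(R9) = 0.0004717+0.000j S between n2,n3
  I2: injects 0.0211 A into n0 (from n1)
  V1: constraint V(n0)−V(n1) = 2.84
Assemble and solve the 4×4 MNA system:
  V(n1)=-2.840+0.000j  V(n2)=-1.983+1.296j  V(n3)=-1.880+1.228j
  i(V1)=-1.948+0.1102j

-0.005508+0.003601j A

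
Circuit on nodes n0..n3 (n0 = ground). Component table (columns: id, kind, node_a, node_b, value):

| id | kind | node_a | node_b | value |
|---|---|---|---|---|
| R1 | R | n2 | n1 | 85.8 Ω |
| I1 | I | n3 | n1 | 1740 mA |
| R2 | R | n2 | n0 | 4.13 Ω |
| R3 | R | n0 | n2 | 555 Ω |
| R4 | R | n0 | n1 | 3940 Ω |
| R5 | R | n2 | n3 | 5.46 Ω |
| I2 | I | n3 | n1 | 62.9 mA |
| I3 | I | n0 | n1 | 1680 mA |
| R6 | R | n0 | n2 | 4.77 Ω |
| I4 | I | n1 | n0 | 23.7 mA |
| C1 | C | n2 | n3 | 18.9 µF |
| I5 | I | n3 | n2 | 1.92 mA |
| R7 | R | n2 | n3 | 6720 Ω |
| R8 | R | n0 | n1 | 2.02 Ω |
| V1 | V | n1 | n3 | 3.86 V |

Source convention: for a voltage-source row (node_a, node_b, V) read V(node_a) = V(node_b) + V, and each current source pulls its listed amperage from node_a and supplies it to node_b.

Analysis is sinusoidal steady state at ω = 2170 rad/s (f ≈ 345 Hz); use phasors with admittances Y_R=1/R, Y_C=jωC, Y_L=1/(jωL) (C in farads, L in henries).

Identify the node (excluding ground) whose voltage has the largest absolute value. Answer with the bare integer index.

Element admittances at ω=2170 rad/s:
  Y(R1) = 0.01166+0.000j S between n2,n1
  I1: injects 1.74 A into n1 (from n3)
  Y(R2) = 0.2421+0.000j S between n2,n0
  Y(R3) = 0.001802+0.000j S between n0,n2
  Y(R4) = 0.0002538+0.000j S between n0,n1
  Y(R5) = 0.1832+0.000j S between n2,n3
  I2: injects 0.0629 A into n1 (from n3)
  I3: injects 1.68 A into n1 (from n0)
  Y(R6) = 0.2096+0.000j S between n0,n2
  I4: injects 0.0237 A into n0 (from n1)
  Y(C1) = 0.000+0.04101j S between n2,n3
  I5: injects 0.00192 A into n2 (from n3)
  Y(R7) = 0.0001488+0.000j S between n2,n3
  Y(R8) = 0.4950+0.000j S between n0,n1
  V1: constraint V(n1)−V(n3) = 3.86
Assemble and solve the 4×4 MNA system:
  V(n1)=3.405+0.01763j  V(n2)=-0.06674-0.01925j  V(n3)=-0.4549+0.01763j
  i(V1)=1.732-0.009160j

1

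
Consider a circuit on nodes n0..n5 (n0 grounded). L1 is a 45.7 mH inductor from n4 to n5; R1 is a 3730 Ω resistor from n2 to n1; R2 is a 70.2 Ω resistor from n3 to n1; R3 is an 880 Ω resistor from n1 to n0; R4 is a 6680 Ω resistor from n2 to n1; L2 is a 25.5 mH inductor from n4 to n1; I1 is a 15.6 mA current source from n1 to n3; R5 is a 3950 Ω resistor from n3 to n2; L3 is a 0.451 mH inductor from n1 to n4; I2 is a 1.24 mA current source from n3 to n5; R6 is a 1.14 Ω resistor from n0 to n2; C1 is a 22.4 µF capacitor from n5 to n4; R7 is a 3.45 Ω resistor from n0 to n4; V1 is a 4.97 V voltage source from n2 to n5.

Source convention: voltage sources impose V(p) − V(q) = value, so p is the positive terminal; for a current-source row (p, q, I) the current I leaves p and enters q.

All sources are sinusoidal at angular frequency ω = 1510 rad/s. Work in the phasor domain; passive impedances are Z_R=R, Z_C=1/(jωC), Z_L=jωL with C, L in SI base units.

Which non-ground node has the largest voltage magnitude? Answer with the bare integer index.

5

Apply KCL at each of the 5 non-ground nodes and solve the resulting linear system.
Node n1: branches {R1, R2, R3, R4, L2, I1, L3} → V_1 = -0.03432-0.3271j
Node n2: branches {R1, R4, R5, R6, V1} → V_2 = 0.01124+0.1082j
Node n3: branches {R2, I1, R5, I2} → V_3 = 0.9569-0.3195j
Node n4: branches {L1, L2, L3, C1, R7} → V_4 = -0.03388-0.3262j
Node n5: branches {L1, I2, C1, V1} → V_5 = -4.959+0.1082j
Source currents: i(V1)=-0.009638-0.09521j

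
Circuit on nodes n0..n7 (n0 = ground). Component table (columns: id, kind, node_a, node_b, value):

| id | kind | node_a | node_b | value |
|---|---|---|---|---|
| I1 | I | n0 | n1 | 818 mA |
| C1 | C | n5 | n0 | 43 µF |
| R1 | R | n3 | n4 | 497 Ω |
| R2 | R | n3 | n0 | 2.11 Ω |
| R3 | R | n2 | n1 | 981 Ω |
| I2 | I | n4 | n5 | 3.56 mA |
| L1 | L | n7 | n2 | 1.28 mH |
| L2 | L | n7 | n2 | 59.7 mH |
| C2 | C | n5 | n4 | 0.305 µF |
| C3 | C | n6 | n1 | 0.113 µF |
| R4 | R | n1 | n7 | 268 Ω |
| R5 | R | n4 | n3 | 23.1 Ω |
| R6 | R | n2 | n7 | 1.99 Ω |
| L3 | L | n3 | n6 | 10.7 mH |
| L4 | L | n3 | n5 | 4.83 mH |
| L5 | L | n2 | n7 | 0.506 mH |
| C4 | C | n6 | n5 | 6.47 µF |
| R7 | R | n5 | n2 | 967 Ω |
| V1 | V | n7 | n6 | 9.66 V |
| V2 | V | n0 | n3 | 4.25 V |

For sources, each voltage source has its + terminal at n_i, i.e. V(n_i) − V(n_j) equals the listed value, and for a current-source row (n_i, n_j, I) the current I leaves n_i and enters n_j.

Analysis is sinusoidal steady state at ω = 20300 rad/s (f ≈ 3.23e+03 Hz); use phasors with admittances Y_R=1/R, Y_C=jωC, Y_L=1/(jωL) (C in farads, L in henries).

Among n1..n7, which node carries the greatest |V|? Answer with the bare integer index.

MNA unknowns: 7 node voltages V₁..V_7 plus 2 source currents (V1, V2)
I1: z[0]−=0.818, z[1]+=0.818
C1: Y=0.000+0.8729j on G[5,0]
R1: Y=0.002012+0.000j on G[3,4]
R2: Y=0.4739+0.000j on G[3,0]
R3: Y=0.001019+0.000j on G[2,1]
I2: z[4]−=0.00356, z[5]+=0.00356
L1: Y=0.000-0.03849j on G[7,2]
L2: Y=0.000-0.0008251j on G[7,2]
C2: Y=0.000+0.006191j on G[5,4]
C3: Y=0.000+0.002294j on G[6,1]
R4: Y=0.003731+0.000j on G[1,7]
R5: Y=0.04329+0.000j on G[4,3]
R6: Y=0.5025+0.000j on G[2,7]
L3: Y=0.000-0.004604j on G[3,6]
L4: Y=0.000-0.01020j on G[3,5]
L5: Y=0.000-0.09735j on G[2,7]
C4: Y=0.000+0.1313j on G[6,5]
R7: Y=0.001034+0.000j on G[5,2]
V1: row V7−V6=9.66, i_V1 at 7,6
V2: row V0−V3=4.25, i_V2 at 0,3
solve → V1=147.8-78.62j, V2=10.19-7.444j, V3=-4.250+0.000j, V4=-4.117+0.5687j, V5=0.04441-0.9806j, V6=0.2532-7.388j, V7=9.913-7.388j
aux → i_V1=0.6441-0.3317j, i_V2=-1.976+0.03877j

1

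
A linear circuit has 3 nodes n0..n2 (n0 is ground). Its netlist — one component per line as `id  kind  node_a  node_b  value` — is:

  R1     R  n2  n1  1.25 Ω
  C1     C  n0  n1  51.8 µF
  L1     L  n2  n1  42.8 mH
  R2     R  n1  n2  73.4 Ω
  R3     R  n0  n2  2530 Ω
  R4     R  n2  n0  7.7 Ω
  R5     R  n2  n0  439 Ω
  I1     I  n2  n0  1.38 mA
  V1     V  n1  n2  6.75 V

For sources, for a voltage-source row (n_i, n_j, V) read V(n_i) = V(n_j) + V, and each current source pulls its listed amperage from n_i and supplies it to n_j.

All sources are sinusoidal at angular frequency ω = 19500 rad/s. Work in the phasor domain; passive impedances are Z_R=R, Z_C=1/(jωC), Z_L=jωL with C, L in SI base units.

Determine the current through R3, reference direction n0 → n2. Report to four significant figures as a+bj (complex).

0.002623+0.0003436j A

MNA unknowns: 2 node voltages V₁..V_2 plus 1 source current (V1)
R1: Y=0.8000+0.000j on G[2,1]
C1: Y=0.000+1.010j on G[0,1]
L1: Y=0.000-0.001198j on G[2,1]
R2: Y=0.01362+0.000j on G[1,2]
R3: Y=0.0003953+0.000j on G[0,2]
R4: Y=0.1299+0.000j on G[2,0]
R5: Y=0.002278+0.000j on G[2,0]
I1: z[2]−=0.00138, z[0]+=0.00138
V1: row V1−V2=6.75, i_V1 at 1,2
solve → V1=0.1141-0.8694j, V2=-6.636-0.8694j
aux → i_V1=-6.370-0.1071j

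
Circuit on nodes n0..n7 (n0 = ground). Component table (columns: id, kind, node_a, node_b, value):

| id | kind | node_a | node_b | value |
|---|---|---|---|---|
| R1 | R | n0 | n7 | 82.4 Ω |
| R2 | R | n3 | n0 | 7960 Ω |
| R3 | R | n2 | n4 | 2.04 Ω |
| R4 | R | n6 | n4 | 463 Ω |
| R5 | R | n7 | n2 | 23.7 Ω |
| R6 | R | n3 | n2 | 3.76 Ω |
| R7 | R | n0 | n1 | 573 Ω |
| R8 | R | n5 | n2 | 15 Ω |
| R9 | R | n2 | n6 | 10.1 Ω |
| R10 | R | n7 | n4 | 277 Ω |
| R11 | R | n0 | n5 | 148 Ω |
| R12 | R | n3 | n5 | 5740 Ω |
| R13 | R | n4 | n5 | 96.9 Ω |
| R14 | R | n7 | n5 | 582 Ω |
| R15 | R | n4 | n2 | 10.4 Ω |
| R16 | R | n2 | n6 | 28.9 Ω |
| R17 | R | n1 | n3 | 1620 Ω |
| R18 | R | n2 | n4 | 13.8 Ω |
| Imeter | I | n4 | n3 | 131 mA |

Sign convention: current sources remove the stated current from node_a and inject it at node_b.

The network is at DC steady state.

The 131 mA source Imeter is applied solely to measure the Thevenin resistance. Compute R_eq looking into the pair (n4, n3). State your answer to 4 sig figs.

R_eq = 5.234 Ω

MNA unknowns: 7 node voltages V₁..V_7
R1: Y=0.01214 on G[0,7]
R2: Y=0.0001256 on G[3,0]
R3: Y=0.4902 on G[2,4]
R4: Y=0.002160 on G[6,4]
R5: Y=0.04219 on G[7,2]
R6: Y=0.2660 on G[3,2]
R7: Y=0.001745 on G[0,1]
R8: Y=0.06667 on G[5,2]
R9: Y=0.09901 on G[2,6]
R10: Y=0.003610 on G[7,4]
R11: Y=0.006757 on G[0,5]
R12: Y=0.0001742 on G[3,5]
R13: Y=0.01032 on G[4,5]
R14: Y=0.001718 on G[7,5]
R15: Y=0.09615 on G[4,2]
R16: Y=0.03460 on G[2,6]
R17: Y=0.0006173 on G[1,3]
R18: Y=0.07246 on G[2,4]
Imeter: z[4]−=0.131, z[3]+=0.131
solve → V1=0.1286, V2=0.001124, V3=0.4923, V4=-0.1934, V5=-0.02166, V6=-0.001970, V7=-0.01153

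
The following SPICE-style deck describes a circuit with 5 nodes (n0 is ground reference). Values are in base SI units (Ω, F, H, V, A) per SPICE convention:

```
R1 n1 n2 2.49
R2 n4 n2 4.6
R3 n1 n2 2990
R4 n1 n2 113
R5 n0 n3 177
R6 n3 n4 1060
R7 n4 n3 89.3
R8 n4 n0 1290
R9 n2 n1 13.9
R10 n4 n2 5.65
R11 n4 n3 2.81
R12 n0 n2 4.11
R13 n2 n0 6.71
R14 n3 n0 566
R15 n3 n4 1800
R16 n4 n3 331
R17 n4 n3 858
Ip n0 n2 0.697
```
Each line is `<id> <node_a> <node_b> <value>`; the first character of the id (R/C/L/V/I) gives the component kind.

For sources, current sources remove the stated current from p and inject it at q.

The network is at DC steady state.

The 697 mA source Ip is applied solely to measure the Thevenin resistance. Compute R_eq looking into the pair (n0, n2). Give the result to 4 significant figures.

Apply KCL at each of the 4 non-ground nodes and solve the resulting linear system.
Node n1: branches {R1, R3, R4, R9} → V_1 = 1.742
Node n2: branches {R1, R2, R3, R4, R9, R10, R12, R13, Ip} → V_2 = 1.742
Node n3: branches {R5, R6, R7, R11, R14, R15, R16, R17} → V_3 = 1.673
Node n4: branches {R2, R6, R7, R8, R10, R11, R15, R16, R17} → V_4 = 1.707

R_eq = 2.499 Ω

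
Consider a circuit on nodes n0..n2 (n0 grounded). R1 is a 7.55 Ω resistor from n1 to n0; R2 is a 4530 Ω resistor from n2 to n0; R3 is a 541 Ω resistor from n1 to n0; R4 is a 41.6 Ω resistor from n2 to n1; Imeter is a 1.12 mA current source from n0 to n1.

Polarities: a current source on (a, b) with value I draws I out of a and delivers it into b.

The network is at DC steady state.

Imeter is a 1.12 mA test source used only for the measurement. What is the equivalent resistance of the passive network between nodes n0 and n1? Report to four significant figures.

Element admittances at DC:
  Y(R1) = 0.1325 S between n1,n0
  Y(R2) = 0.0002208 S between n2,n0
  Y(R3) = 0.001848 S between n1,n0
  Y(R4) = 0.02404 S between n2,n1
  Imeter: injects 0.00112 A into n1 (from n0)
Assemble and solve the 2×2 MNA system:
  V(n1)=0.008326  V(n2)=0.008250

R_eq = 7.434 Ω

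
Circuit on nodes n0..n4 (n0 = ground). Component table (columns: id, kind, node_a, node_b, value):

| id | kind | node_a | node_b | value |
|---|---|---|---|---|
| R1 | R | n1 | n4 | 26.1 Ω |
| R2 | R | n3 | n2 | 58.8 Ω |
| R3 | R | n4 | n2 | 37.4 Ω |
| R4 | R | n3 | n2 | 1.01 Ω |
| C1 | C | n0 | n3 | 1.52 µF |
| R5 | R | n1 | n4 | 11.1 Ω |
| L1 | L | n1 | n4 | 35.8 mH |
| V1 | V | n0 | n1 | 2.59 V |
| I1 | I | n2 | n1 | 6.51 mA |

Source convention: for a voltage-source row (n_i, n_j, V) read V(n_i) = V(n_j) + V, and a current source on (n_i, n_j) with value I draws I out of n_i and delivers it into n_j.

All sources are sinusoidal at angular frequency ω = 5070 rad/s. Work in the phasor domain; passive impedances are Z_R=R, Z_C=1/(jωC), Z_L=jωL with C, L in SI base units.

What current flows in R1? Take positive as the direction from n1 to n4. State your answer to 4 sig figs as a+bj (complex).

MNA unknowns: 4 node voltages V₁..V_4 plus 1 source current (V1)
R1: Y=0.03831+0.000j on G[1,4]
R2: Y=0.01701+0.000j on G[3,2]
R3: Y=0.02674+0.000j on G[4,2]
R4: Y=0.9901+0.000j on G[3,2]
C1: Y=0.000+0.007706j on G[0,3]
R5: Y=0.09009+0.000j on G[1,4]
L1: Y=0.000-0.005509j on G[1,4]
V1: row V0−V1=2.59, i_V1 at 0,1
I1: z[2]−=0.00651, z[1]+=0.00651
solve → V1=-2.590+0.000j, V2=-2.573+0.8934j, V3=-2.566+0.9130j, V4=-2.593+0.1539j
aux → i_V1=-0.007036-0.01977j

9.595e-05-0.005896j A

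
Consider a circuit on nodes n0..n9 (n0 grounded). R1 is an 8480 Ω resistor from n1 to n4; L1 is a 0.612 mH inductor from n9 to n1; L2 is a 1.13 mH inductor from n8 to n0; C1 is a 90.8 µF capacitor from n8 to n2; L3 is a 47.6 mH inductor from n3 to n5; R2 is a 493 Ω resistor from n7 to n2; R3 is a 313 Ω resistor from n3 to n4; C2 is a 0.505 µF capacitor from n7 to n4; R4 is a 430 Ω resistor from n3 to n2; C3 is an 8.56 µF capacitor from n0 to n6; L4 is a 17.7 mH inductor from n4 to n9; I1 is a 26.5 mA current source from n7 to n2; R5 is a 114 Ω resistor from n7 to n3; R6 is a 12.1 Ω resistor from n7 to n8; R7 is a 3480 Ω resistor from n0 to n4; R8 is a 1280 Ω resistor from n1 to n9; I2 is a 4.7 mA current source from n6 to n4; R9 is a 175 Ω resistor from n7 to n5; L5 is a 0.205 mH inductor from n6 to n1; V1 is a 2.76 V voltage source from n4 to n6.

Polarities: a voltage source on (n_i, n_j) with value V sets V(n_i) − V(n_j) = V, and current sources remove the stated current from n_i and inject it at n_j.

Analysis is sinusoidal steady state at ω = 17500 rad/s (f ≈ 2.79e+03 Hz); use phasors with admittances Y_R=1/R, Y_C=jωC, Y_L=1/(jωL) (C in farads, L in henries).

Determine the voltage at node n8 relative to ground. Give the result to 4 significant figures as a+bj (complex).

Element admittances at ω=17500 rad/s:
  Y(R1) = 0.0001179+0.000j S between n1,n4
  Y(L1) = 0.000-0.09337j S between n9,n1
  Y(L2) = 0.000-0.05057j S between n8,n0
  Y(C1) = 0.000+1.589j S between n8,n2
  Y(L3) = 0.000-0.001200j S between n3,n5
  Y(R2) = 0.002028+0.000j S between n7,n2
  Y(R3) = 0.003195+0.000j S between n3,n4
  Y(C2) = 0.000+0.008837j S between n7,n4
  Y(R4) = 0.002326+0.000j S between n3,n2
  Y(C3) = 0.000+0.1498j S between n0,n6
  Y(L4) = 0.000-0.003228j S between n4,n9
  I1: injects 0.0265 A into n2 (from n7)
  Y(R5) = 0.008772+0.000j S between n7,n3
  Y(R6) = 0.08264+0.000j S between n7,n8
  Y(R7) = 0.0002874+0.000j S between n0,n4
  Y(R8) = 0.0007813+0.000j S between n1,n9
  I2: injects 0.0047 A into n4 (from n6)
  Y(R9) = 0.005714+0.000j S between n7,n5
  Y(L5) = 0.000-0.2787j S between n6,n1
  V1: constraint V(n4)−V(n6) = 2.76
Assemble and solve the 10×10 MNA system:
  V(n1)=-0.1567+0.08876j  V(n2)=-0.5535+0.2276j  V(n3)=0.02783+0.4690j  V(n4)=2.573+0.08761j  V(n5)=-0.7247+0.4108j  V(n6)=-0.1873+0.08761j  V(n7)=-0.7370+0.5689j  V(n8)=-0.5543+0.2449j  V(n9)=-0.06552+0.08798j
  i(V1)=-0.008744-0.01954j

-0.5543+0.2449j V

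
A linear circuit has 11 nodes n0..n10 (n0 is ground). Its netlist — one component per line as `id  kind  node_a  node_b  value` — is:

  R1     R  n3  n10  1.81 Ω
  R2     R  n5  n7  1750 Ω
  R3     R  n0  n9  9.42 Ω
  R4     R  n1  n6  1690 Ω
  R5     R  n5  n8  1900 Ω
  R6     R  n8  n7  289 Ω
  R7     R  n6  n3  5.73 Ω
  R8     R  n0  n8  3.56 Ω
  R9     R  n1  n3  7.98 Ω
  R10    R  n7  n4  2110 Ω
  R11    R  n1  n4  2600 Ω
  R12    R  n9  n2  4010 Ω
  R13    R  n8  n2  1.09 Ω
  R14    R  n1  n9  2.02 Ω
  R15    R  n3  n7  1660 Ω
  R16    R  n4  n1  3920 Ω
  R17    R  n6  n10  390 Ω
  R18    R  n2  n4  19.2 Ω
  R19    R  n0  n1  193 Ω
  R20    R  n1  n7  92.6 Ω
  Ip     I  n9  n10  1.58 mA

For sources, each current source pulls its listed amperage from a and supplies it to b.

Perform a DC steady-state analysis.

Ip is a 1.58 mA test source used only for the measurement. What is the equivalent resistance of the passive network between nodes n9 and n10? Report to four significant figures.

Element admittances at DC:
  Y(R1) = 0.5525 S between n3,n10
  Y(R2) = 0.0005714 S between n5,n7
  Y(R3) = 0.1062 S between n0,n9
  Y(R4) = 0.0005917 S between n1,n6
  Y(R5) = 0.0005263 S between n5,n8
  Y(R6) = 0.003460 S between n8,n7
  Y(R7) = 0.1745 S between n6,n3
  Y(R8) = 0.2809 S between n0,n8
  Y(R9) = 0.1253 S between n1,n3
  Y(R10) = 0.0004739 S between n7,n4
  Y(R11) = 0.0003846 S between n1,n4
  Y(R12) = 0.0002494 S between n9,n2
  Y(R13) = 0.9174 S between n8,n2
  Y(R14) = 0.4950 S between n1,n9
  Y(R15) = 0.0006024 S between n3,n7
  Y(R16) = 0.0002551 S between n4,n1
  Y(R17) = 0.002564 S between n6,n10
  Y(R18) = 0.05208 S between n2,n4
  Y(R19) = 0.005181 S between n0,n1
  Y(R20) = 0.01080 S between n1,n7
  Ip: injects 0.00158 A into n10 (from n9)
Assemble and solve the 10×10 MNA system:
  V(n1)=0.002879  V(n2)=4.735e-05  V(n3)=0.01537  V(n4)=0.0001041  V(n5)=0.001374  V(n6)=0.01537  V(n7)=0.002598  V(n8)=4.421e-05  V(n9)=-0.0002575  V(n10)=0.01821

R_eq = 11.69 Ω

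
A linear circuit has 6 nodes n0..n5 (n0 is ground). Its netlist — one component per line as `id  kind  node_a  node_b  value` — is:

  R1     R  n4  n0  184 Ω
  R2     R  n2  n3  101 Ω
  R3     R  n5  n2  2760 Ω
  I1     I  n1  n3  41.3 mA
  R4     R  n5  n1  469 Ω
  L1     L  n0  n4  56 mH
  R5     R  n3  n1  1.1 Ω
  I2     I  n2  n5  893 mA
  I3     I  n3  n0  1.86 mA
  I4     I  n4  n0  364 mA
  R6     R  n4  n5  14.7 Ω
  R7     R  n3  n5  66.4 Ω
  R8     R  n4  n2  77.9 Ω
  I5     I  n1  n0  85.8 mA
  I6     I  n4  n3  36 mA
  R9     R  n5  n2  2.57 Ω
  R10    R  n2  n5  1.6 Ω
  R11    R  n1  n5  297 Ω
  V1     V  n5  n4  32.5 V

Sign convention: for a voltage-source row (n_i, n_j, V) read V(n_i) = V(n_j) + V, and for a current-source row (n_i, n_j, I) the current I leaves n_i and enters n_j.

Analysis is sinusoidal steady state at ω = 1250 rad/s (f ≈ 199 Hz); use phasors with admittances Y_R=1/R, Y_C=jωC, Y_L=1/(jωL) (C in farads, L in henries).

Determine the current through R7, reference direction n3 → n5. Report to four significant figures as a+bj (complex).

Apply KCL at each of the 5 non-ground nodes and solve the resulting linear system.
Node n1: branches {I1, R4, R5, I5, R11} → V_1 = 19.78-27.62j
Node n2: branches {R2, R3, I2, R8, R9, R10} → V_2 = 20.71-27.62j
Node n3: branches {R2, I1, R5, I3, R7, I6} → V_3 = 19.90-27.62j
Node n4: branches {R1, L1, I4, R6, R8, I6, V1} → V_4 = -10.51-27.62j
Node n5: branches {R3, R4, I2, R6, R7, R9, R10, R11, V1} → V_5 = 21.99-27.62j
Source currents: i(V1)=-2.663+0.000j

-0.03148+0.000j A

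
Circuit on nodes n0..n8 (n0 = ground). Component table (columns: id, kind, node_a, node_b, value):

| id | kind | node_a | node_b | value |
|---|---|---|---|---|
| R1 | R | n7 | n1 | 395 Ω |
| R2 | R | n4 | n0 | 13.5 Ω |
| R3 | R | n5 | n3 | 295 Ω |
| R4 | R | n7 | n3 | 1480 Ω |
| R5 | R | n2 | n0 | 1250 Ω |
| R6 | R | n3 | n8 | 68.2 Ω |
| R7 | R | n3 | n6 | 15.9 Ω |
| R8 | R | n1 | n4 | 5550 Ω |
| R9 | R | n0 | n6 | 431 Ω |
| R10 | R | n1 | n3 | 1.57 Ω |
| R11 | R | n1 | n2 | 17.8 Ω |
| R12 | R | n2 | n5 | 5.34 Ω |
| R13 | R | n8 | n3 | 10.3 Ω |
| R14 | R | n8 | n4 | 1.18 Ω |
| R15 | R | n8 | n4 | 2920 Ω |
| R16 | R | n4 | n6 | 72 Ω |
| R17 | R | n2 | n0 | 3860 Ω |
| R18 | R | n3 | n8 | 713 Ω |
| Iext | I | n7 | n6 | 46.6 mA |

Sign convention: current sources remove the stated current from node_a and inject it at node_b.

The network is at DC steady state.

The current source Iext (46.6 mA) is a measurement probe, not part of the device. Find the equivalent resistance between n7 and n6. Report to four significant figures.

Apply KCL at each of the 8 non-ground nodes and solve the resulting linear system.
Node n1: branches {R1, R8, R10, R11} → V_1 = -0.1539
Node n2: branches {R5, R11, R12, R17} → V_2 = -0.1480
Node n3: branches {R3, R4, R6, R7, R10, R13, R18} → V_3 = -0.09673
Node n4: branches {R2, R8, R14, R15, R16} → V_4 = -0.01385
Node n5: branches {R3, R12} → V_5 = -0.1471
Node n6: branches {R7, R9, R16, Iext} → V_6 = 0.5098
Node n7: branches {R1, R4, Iext} → V_7 = -14.67
Node n8: branches {R6, R13, R14, R15, R18} → V_8 = -0.02361

R_eq = 325.8 Ω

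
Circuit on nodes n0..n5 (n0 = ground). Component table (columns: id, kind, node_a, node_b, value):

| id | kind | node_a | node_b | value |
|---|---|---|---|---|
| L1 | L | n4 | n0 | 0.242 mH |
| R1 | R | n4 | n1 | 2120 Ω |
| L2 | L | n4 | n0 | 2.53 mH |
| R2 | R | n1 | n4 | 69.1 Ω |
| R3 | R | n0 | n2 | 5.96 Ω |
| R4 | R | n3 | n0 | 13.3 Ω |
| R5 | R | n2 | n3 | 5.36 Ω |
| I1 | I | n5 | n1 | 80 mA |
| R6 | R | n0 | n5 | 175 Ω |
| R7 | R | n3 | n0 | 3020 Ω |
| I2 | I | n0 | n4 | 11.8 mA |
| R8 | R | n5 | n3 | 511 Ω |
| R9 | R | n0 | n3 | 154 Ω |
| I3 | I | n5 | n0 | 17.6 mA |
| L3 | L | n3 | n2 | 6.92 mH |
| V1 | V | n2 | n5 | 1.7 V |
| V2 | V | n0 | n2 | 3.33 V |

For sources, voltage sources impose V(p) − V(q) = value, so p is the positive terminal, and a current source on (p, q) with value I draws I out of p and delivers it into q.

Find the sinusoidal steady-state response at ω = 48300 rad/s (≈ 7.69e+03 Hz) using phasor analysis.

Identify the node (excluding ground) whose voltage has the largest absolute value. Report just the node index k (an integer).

1

Apply KCL at each of the 5 non-ground nodes and solve the resulting linear system.
Node n1: branches {R1, R2, I1} → V_1 = 5.354+0.9793j
Node n2: branches {R3, R5, L3, V1, V2} → V_2 = -3.330+0.000j
Node n3: branches {R4, R5, R7, R8, R9, L3} → V_3 = -2.333+0.01103j
Node n4: branches {L1, R1, L2, R2, I2} → V_4 = 0.000+0.9793j
Node n5: branches {I1, R6, R8, I3, V1} → V_5 = -5.030+0.000j
Source currents: i(V1)=0.06358-2.158e-05j, i(V2)=-0.6812+0.0009043j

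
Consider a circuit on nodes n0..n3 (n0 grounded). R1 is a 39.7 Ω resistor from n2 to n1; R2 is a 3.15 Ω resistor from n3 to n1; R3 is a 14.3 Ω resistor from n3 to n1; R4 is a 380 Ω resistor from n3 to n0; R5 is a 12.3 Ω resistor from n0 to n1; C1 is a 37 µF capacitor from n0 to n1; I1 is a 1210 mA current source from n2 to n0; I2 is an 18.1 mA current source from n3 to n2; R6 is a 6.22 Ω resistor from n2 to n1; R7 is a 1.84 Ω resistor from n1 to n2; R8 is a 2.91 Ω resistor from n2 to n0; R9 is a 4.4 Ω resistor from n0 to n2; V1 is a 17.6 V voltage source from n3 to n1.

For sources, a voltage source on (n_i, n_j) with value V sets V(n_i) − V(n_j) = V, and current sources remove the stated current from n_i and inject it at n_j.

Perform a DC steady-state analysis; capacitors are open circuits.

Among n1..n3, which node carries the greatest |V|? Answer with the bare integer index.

Element admittances at DC:
  Y(R1) = 0.02519 S between n2,n1
  Y(R2) = 0.3175 S between n3,n1
  Y(R3) = 0.06993 S between n3,n1
  Y(R4) = 0.002632 S between n3,n0
  Y(R5) = 0.08130 S between n0,n1
  Y(C1) = 0.000 S between n0,n1
  I1: injects 1.21 A into n0 (from n2)
  I2: injects 0.0181 A into n2 (from n3)
  Y(R6) = 0.1608 S between n2,n1
  Y(R7) = 0.5435 S between n1,n2
  Y(R8) = 0.3436 S between n2,n0
  Y(R9) = 0.2273 S between n0,n2
  V1: constraint V(n3)−V(n1) = 17.6
Assemble and solve the 4×4 MNA system:
  V(n1)=-1.814  V(n2)=-1.934  V(n3)=15.79
  i(V1)=-6.878

3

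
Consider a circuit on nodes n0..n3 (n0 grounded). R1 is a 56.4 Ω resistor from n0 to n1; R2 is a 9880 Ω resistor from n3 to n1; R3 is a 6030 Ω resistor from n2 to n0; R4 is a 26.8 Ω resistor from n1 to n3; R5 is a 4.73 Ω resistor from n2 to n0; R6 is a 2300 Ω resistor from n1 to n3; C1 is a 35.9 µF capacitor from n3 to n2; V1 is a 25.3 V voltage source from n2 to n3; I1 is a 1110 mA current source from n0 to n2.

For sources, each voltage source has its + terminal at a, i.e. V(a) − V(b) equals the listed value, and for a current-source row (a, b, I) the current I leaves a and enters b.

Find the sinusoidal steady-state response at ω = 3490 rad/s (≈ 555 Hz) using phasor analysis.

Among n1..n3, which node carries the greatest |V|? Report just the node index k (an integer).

Element admittances at ω=3490 rad/s:
  Y(R1) = 0.01773+0.000j S between n0,n1
  Y(R2) = 0.0001012+0.000j S between n3,n1
  Y(R3) = 0.0001658+0.000j S between n2,n0
  Y(R4) = 0.03731+0.000j S between n1,n3
  Y(R5) = 0.2114+0.000j S between n2,n0
  Y(R6) = 0.0004348+0.000j S between n1,n3
  Y(C1) = 0.000+0.1253j S between n3,n2
  V1: constraint V(n2)−V(n3) = 25.3
  I1: injects 1.11 A into n2 (from n0)
Assemble and solve the 4×4 MNA system:
  V(n1)=-12.92+0.000j  V(n2)=6.329+0.000j  V(n3)=-18.97+0.000j
  i(V1)=-0.2291-3.170j

3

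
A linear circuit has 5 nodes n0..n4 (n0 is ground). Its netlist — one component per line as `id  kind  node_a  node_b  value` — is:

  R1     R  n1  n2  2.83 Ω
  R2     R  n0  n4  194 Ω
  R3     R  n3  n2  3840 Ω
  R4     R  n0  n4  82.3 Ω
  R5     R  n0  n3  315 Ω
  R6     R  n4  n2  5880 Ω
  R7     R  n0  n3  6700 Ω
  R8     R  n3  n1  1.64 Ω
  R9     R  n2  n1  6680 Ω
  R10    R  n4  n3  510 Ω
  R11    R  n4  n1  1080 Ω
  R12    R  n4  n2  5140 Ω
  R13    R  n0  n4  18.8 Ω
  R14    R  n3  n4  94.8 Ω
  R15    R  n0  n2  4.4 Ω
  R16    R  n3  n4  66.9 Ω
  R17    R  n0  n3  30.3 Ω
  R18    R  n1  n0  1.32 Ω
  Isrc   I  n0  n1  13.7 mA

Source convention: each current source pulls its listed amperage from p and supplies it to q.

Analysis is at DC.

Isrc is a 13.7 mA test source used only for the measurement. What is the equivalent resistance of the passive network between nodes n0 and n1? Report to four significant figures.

MNA unknowns: 4 node voltages V₁..V_4
R1: Y=0.3534 on G[1,2]
R2: Y=0.005155 on G[0,4]
R3: Y=0.0002604 on G[3,2]
R4: Y=0.01215 on G[0,4]
R5: Y=0.003175 on G[0,3]
R6: Y=0.0001701 on G[4,2]
R7: Y=0.0001493 on G[0,3]
R8: Y=0.6098 on G[3,1]
R9: Y=0.0001497 on G[2,1]
R10: Y=0.001961 on G[4,3]
R11: Y=0.0009259 on G[4,1]
R12: Y=0.0001946 on G[4,2]
R13: Y=0.05319 on G[0,4]
R14: Y=0.01055 on G[3,4]
R15: Y=0.2273 on G[0,2]
R16: Y=0.01495 on G[3,4]
R17: Y=0.03300 on G[0,3]
R18: Y=0.7576 on G[1,0]
Isrc: z[0]−=0.0137, z[1]+=0.0137
solve → V1=0.01445, V2=0.008797, V3=0.01324, V4=0.003830

R_eq = 1.055 Ω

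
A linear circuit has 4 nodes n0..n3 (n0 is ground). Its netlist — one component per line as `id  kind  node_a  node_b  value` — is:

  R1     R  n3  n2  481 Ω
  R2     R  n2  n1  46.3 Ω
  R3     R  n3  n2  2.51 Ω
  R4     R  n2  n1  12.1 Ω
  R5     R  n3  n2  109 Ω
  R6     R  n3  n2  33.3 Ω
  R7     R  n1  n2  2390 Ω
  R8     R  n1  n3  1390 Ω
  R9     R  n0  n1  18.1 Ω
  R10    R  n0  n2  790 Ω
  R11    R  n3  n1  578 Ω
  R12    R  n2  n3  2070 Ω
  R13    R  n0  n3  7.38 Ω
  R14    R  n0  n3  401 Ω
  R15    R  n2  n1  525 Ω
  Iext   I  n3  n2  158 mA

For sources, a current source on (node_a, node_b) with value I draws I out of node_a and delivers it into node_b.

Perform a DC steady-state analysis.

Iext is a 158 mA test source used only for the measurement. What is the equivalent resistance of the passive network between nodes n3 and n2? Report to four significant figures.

R_eq = 2.123 Ω

MNA unknowns: 3 node voltages V₁..V_3
R1: Y=0.002079 on G[3,2]
R2: Y=0.02160 on G[2,1]
R3: Y=0.3984 on G[3,2]
R4: Y=0.08264 on G[2,1]
R5: Y=0.009174 on G[3,2]
R6: Y=0.03003 on G[3,2]
R7: Y=0.0004184 on G[1,2]
R8: Y=0.0007194 on G[1,3]
R9: Y=0.05525 on G[0,1]
R10: Y=0.001266 on G[0,2]
R11: Y=0.001730 on G[3,1]
R12: Y=0.0004831 on G[2,3]
R13: Y=0.1355 on G[0,3]
R14: Y=0.002494 on G[0,3]
R15: Y=0.001905 on G[2,1]
Iext: z[3]−=0.158, z[2]+=0.158
solve → V1=0.1707, V2=0.2647, V3=-0.07075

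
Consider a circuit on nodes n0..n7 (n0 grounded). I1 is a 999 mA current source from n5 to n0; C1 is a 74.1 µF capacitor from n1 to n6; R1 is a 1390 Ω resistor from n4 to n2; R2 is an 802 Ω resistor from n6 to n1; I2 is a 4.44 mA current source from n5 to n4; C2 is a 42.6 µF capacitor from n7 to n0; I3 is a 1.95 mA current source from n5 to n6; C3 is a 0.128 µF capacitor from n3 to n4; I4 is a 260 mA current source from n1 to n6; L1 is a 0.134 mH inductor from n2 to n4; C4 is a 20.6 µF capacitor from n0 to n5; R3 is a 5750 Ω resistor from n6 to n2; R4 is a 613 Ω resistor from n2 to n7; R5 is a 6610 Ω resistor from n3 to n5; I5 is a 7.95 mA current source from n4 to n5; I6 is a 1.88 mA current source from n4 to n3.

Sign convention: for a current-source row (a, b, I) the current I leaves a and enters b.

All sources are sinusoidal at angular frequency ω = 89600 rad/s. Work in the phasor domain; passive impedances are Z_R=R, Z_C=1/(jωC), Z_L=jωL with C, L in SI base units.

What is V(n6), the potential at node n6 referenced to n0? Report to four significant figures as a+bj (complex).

10.34+0.06454j V

Apply KCL at each of the 7 non-ground nodes and solve the resulting linear system.
Node n1: branches {C1, R2, I4} → V_1 = 10.34+0.1037j
Node n2: branches {R1, L1, R3, R4} → V_2 = -0.8757+0.06454j
Node n3: branches {C3, R5, I6} → V_3 = -0.8682-0.1514j
Node n4: branches {R1, I2, C3, L1, I5, I6} → V_4 = -0.8773+0.02398j
Node n5: branches {I1, I2, I3, C4, R5, I5} → V_5 = -5.671e-05+0.5405j
Node n6: branches {C1, R2, I3, I4, R3} → V_6 = 10.34+0.06454j
Node n7: branches {C2, R4} → V_7 = 2.742e-05+0.0003743j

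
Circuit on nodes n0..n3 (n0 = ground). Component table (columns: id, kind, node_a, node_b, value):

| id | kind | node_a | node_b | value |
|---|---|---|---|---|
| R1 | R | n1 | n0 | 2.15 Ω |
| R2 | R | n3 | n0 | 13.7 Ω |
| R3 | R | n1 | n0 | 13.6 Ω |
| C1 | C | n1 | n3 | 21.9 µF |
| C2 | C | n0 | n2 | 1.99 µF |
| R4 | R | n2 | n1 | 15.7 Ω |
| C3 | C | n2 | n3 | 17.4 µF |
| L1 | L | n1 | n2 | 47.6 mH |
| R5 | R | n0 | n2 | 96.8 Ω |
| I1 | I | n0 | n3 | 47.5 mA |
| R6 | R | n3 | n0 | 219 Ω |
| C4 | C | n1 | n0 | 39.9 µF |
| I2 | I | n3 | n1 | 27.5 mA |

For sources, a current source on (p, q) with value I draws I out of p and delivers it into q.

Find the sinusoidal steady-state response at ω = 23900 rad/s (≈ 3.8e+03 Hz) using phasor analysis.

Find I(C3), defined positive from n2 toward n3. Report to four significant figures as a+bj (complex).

Apply KCL at each of the 3 non-ground nodes and solve the resulting linear system.
Node n1: branches {R1, R3, C1, R4, L1, C4, I2} → V_1 = 0.02188-0.03203j
Node n2: branches {C2, R4, C3, L1, R5} → V_2 = 0.03170-0.05110j
Node n3: branches {R2, C1, C3, I1, R6, I2} → V_3 = 0.03112-0.05920j

-0.003367+0.0002435j A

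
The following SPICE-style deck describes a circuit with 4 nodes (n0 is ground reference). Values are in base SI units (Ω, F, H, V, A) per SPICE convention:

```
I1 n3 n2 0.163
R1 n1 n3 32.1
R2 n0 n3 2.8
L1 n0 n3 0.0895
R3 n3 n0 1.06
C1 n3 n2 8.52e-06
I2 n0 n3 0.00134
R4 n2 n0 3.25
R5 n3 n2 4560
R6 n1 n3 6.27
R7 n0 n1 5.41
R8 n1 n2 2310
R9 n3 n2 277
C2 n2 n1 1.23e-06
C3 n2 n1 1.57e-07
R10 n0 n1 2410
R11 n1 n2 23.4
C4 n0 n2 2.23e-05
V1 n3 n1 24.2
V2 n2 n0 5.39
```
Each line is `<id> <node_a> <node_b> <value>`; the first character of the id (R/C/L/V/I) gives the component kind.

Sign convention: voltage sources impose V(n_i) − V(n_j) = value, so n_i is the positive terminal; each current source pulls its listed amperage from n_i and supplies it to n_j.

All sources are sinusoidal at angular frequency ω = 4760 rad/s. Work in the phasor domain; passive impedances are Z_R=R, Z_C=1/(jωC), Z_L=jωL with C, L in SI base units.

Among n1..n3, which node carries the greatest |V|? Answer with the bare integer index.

1

MNA unknowns: 3 node voltages V₁..V_3 plus 2 source currents (V1, V2)
I1: z[3]−=0.163, z[2]+=0.163
R1: Y=0.03115+0.000j on G[1,3]
R2: Y=0.3571+0.000j on G[0,3]
L1: Y=0.000-0.002347j on G[0,3]
R3: Y=0.9434+0.000j on G[3,0]
C1: Y=0.000+0.04056j on G[3,2]
I2: z[0]−=0.00134, z[3]+=0.00134
R4: Y=0.3077+0.000j on G[2,0]
R5: Y=0.0002193+0.000j on G[3,2]
R6: Y=0.1595+0.000j on G[1,3]
R7: Y=0.1848+0.000j on G[0,1]
R8: Y=0.0004329+0.000j on G[1,2]
R9: Y=0.003610+0.000j on G[3,2]
C2: Y=0.000+0.005855j on G[2,1]
C3: Y=0.000+0.0007473j on G[2,1]
R10: Y=0.0004149+0.000j on G[0,1]
R11: Y=0.04274+0.000j on G[1,2]
C4: Y=0.000+0.1061j on G[0,2]
V1: row V3−V1=24.2, i_V1 at 3,1
V2: row V2−V0=5.39, i_V2 at 2,0
solve → V1=-20.53+0.1627j, V2=5.390+0.000j, V3=3.671+0.1627j
aux → i_V1=-9.537-0.1339j, i_V2=-2.629-0.8053j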